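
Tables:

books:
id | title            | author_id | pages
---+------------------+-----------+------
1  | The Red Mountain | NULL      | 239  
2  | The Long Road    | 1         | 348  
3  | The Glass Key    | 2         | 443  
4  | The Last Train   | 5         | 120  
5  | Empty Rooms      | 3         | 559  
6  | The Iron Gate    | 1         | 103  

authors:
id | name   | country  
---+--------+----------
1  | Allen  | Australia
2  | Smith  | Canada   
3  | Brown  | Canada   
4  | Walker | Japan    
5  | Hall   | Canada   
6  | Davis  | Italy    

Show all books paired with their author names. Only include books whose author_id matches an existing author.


INNER JOIN keeps only books rows whose author_id matches an id in authors. Walk through each book:
  - book 1 (The Red Mountain): author_id=NULL, no match -> dropped
  - book 2 (The Long Road): author_id=1 -> matches Allen
  - book 3 (The Glass Key): author_id=2 -> matches Smith
  - book 4 (The Last Train): author_id=5 -> matches Hall
  - book 5 (Empty Rooms): author_id=3 -> matches Brown
  - book 6 (The Iron Gate): author_id=1 -> matches Allen
So 1 of 6 rows is dropped.

SQL:
SELECT a.title, b.name AS author
FROM books a
INNER JOIN authors b ON a.author_id = b.id

Result:
title          | author
---------------+-------
The Long Road  | Allen 
The Glass Key  | Smith 
The Last Train | Hall  
Empty Rooms    | Brown 
The Iron Gate  | Allen 


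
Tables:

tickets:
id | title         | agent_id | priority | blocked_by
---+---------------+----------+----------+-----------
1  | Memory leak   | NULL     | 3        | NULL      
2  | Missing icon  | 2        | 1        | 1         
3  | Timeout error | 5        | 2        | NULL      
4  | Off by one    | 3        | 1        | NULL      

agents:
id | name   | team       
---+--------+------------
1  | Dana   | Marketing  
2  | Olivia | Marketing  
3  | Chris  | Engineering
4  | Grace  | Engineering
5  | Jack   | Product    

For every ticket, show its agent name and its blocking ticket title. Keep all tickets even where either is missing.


Two LEFT JOINs from the same base table tickets: one to agents via agent_id, one to tickets itself via blocked_by. Both are LEFT so every ticket is preserved.
Match against agents:
  - ticket 1 (Memory leak): agent_id=NULL, no match -> kept with NULL
  - ticket 2 (Missing icon): agent_id=2 -> matches Olivia
  - ticket 3 (Timeout error): agent_id=5 -> matches Jack
  - ticket 4 (Off by one): agent_id=3 -> matches Chris
Match against tickets (self):
  - ticket 1 (Memory leak): blocked_by=NULL -> NULL
  - ticket 2 (Missing icon): blocked_by=1 -> Memory leak
  - ticket 3 (Timeout error): blocked_by=NULL -> NULL
  - ticket 4 (Off by one): blocked_by=NULL -> NULL

SQL:
SELECT a.title, b.name AS agent, c.title AS blocked_by
FROM tickets a
LEFT JOIN agents b ON a.agent_id = b.id
LEFT JOIN tickets c ON a.blocked_by = c.id

Result:
title         | agent  | blocked_by 
--------------+--------+------------
Memory leak   | NULL   | NULL       
Missing icon  | Olivia | Memory leak
Timeout error | Jack   | NULL       
Off by one    | Chris  | NULL       


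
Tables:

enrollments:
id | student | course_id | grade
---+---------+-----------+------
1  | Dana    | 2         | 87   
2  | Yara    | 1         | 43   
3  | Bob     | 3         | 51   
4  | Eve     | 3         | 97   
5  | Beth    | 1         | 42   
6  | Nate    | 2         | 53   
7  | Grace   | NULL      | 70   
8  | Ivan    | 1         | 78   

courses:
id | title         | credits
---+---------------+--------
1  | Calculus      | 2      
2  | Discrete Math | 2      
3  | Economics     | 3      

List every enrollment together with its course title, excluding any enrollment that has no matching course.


INNER JOIN keeps only enrollments rows whose course_id matches an id in courses. Walk through each enrollment:
  - enrollment 1 (Dana): course_id=2 -> matches Discrete Math
  - enrollment 2 (Yara): course_id=1 -> matches Calculus
  - enrollment 3 (Bob): course_id=3 -> matches Economics
  - enrollment 4 (Eve): course_id=3 -> matches Economics
  - enrollment 5 (Beth): course_id=1 -> matches Calculus
  - enrollment 6 (Nate): course_id=2 -> matches Discrete Math
  - enrollment 7 (Grace): course_id=NULL, no match -> dropped
  - enrollment 8 (Ivan): course_id=1 -> matches Calculus
So 1 of 8 rows is dropped.

SQL:
SELECT a.student, b.title AS course
FROM enrollments a
INNER JOIN courses b ON a.course_id = b.id

Result:
student | course       
--------+--------------
Dana    | Discrete Math
Yara    | Calculus     
Bob     | Economics    
Eve     | Economics    
Beth    | Calculus     
Nate    | Discrete Math
Ivan    | Calculus     


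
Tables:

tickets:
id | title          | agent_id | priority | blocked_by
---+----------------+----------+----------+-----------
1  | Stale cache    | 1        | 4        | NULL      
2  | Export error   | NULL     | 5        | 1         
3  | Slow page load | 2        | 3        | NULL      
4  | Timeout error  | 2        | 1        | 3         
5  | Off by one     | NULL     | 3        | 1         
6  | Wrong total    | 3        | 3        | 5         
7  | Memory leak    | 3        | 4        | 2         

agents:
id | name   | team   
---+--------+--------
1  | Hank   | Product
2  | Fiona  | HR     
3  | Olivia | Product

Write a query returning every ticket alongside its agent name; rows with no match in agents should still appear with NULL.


LEFT JOIN keeps every row from tickets (the left table); where agent_id has no match in agents, the agent columns become NULL. Walk through each ticket:
  - ticket 1 (Stale cache): agent_id=1 -> matches Hank
  - ticket 2 (Export error): agent_id=NULL, no match -> kept with NULL
  - ticket 3 (Slow page load): agent_id=2 -> matches Fiona
  - ticket 4 (Timeout error): agent_id=2 -> matches Fiona
  - ticket 5 (Off by one): agent_id=NULL, no match -> kept with NULL
  - ticket 6 (Wrong total): agent_id=3 -> matches Olivia
  - ticket 7 (Memory leak): agent_id=3 -> matches Olivia
All 7 rows appear; 2 have NULL agent.

SQL:
SELECT a.title, b.name AS agent
FROM tickets a
LEFT JOIN agents b ON a.agent_id = b.id

Result:
title          | agent 
---------------+-------
Stale cache    | Hank  
Export error   | NULL  
Slow page load | Fiona 
Timeout error  | Fiona 
Off by one     | NULL  
Wrong total    | Olivia
Memory leak    | Olivia


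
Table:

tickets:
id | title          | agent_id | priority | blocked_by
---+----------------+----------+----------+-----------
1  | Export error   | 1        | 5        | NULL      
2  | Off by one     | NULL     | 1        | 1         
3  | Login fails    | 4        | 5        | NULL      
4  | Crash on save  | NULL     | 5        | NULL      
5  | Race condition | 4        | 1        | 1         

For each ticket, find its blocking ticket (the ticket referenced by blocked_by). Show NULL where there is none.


This is a self-join: tickets is joined to a second copy of itself, matching each row's blocked_by to another row's id. Use LEFT JOIN so rows with blocked_by=NULL are kept.
  - ticket 1 (Export error): blocked_by=NULL -> NULL
  - ticket 2 (Off by one): blocked_by=1 -> Export error
  - ticket 3 (Login fails): blocked_by=NULL -> NULL
  - ticket 4 (Crash on save): blocked_by=NULL -> NULL
  - ticket 5 (Race condition): blocked_by=1 -> Export error

SQL:
SELECT a.title AS item, b.title AS blocked_by
FROM tickets a
LEFT JOIN tickets b ON a.blocked_by = b.id

Result:
item           | blocked_by  
---------------+-------------
Export error   | NULL        
Off by one     | Export error
Login fails    | NULL        
Crash on save  | NULL        
Race condition | Export error


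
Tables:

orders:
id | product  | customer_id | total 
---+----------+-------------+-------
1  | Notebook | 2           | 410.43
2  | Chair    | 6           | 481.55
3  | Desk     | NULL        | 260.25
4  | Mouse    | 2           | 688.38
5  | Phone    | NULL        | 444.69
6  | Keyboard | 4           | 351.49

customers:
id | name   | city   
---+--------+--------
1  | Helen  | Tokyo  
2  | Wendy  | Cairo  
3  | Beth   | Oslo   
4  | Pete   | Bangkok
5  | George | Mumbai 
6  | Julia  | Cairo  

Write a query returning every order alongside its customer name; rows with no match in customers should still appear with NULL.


LEFT JOIN keeps every row from orders (the left table); where customer_id has no match in customers, the customer columns become NULL. Walk through each order:
  - order 1 (Notebook): customer_id=2 -> matches Wendy
  - order 2 (Chair): customer_id=6 -> matches Julia
  - order 3 (Desk): customer_id=NULL, no match -> kept with NULL
  - order 4 (Mouse): customer_id=2 -> matches Wendy
  - order 5 (Phone): customer_id=NULL, no match -> kept with NULL
  - order 6 (Keyboard): customer_id=4 -> matches Pete
All 6 rows appear; 2 have NULL customer.

SQL:
SELECT a.product, b.name AS customer
FROM orders a
LEFT JOIN customers b ON a.customer_id = b.id

Result:
product  | customer
---------+---------
Notebook | Wendy   
Chair    | Julia   
Desk     | NULL    
Mouse    | Wendy   
Phone    | NULL    
Keyboard | Pete    


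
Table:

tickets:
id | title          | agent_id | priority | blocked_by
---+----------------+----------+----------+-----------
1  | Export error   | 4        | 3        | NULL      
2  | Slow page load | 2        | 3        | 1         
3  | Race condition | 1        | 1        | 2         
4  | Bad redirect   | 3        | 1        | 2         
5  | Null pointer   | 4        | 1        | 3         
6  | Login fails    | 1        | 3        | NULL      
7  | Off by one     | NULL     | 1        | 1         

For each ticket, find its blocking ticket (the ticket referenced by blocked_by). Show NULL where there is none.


This is a self-join: tickets is joined to a second copy of itself, matching each row's blocked_by to another row's id. Use LEFT JOIN so rows with blocked_by=NULL are kept.
  - ticket 1 (Export error): blocked_by=NULL -> NULL
  - ticket 2 (Slow page load): blocked_by=1 -> Export error
  - ticket 3 (Race condition): blocked_by=2 -> Slow page load
  - ticket 4 (Bad redirect): blocked_by=2 -> Slow page load
  - ticket 5 (Null pointer): blocked_by=3 -> Race condition
  - ticket 6 (Login fails): blocked_by=NULL -> NULL
  - ticket 7 (Off by one): blocked_by=1 -> Export error

SQL:
SELECT a.title AS item, b.title AS blocked_by
FROM tickets a
LEFT JOIN tickets b ON a.blocked_by = b.id

Result:
item           | blocked_by    
---------------+---------------
Export error   | NULL          
Slow page load | Export error  
Race condition | Slow page load
Bad redirect   | Slow page load
Null pointer   | Race condition
Login fails    | NULL          
Off by one     | Export error  


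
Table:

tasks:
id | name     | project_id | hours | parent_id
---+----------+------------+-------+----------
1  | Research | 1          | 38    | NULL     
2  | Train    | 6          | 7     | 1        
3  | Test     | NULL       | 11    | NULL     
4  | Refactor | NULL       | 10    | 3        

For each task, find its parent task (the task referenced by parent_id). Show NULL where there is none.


This is a self-join: tasks is joined to a second copy of itself, matching each row's parent_id to another row's id. Use LEFT JOIN so rows with parent_id=NULL are kept.
  - task 1 (Research): parent_id=NULL -> NULL
  - task 2 (Train): parent_id=1 -> Research
  - task 3 (Test): parent_id=NULL -> NULL
  - task 4 (Refactor): parent_id=3 -> Test

SQL:
SELECT a.name AS item, b.name AS parent
FROM tasks a
LEFT JOIN tasks b ON a.parent_id = b.id

Result:
item     | parent  
---------+---------
Research | NULL    
Train    | Research
Test     | NULL    
Refactor | Test    


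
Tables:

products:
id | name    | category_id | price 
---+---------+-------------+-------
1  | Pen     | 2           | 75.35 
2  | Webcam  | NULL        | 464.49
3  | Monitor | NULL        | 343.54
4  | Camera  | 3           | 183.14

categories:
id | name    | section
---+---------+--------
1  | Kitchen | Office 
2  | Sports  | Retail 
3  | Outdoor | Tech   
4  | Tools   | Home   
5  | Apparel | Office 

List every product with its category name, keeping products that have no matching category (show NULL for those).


LEFT JOIN keeps every row from products (the left table); where category_id has no match in categories, the category columns become NULL. Walk through each product:
  - product 1 (Pen): category_id=2 -> matches Sports
  - product 2 (Webcam): category_id=NULL, no match -> kept with NULL
  - product 3 (Monitor): category_id=NULL, no match -> kept with NULL
  - product 4 (Camera): category_id=3 -> matches Outdoor
All 4 rows appear; 2 have NULL category.

SQL:
SELECT a.name, b.name AS category
FROM products a
LEFT JOIN categories b ON a.category_id = b.id

Result:
name    | category
--------+---------
Pen     | Sports  
Webcam  | NULL    
Monitor | NULL    
Camera  | Outdoor 


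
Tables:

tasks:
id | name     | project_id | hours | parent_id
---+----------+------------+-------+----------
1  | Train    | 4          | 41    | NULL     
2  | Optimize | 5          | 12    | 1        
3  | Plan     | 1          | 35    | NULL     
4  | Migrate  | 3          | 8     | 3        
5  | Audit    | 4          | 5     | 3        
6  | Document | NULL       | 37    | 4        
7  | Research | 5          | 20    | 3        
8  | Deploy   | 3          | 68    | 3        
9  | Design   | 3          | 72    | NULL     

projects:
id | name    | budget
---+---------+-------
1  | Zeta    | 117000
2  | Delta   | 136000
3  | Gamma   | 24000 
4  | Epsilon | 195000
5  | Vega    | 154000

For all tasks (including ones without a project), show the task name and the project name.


LEFT JOIN keeps every row from tasks (the left table); where project_id has no match in projects, the project columns become NULL. Walk through each task:
  - task 1 (Train): project_id=4 -> matches Epsilon
  - task 2 (Optimize): project_id=5 -> matches Vega
  - task 3 (Plan): project_id=1 -> matches Zeta
  - task 4 (Migrate): project_id=3 -> matches Gamma
  - task 5 (Audit): project_id=4 -> matches Epsilon
  - task 6 (Document): project_id=NULL, no match -> kept with NULL
  - task 7 (Research): project_id=5 -> matches Vega
  - task 8 (Deploy): project_id=3 -> matches Gamma
  - task 9 (Design): project_id=3 -> matches Gamma
All 9 rows appear; 1 has NULL project.

SQL:
SELECT a.name, b.name AS project
FROM tasks a
LEFT JOIN projects b ON a.project_id = b.id

Result:
name     | project
---------+--------
Train    | Epsilon
Optimize | Vega   
Plan     | Zeta   
Migrate  | Gamma  
Audit    | Epsilon
Document | NULL   
Research | Vega   
Deploy   | Gamma  
Design   | Gamma  


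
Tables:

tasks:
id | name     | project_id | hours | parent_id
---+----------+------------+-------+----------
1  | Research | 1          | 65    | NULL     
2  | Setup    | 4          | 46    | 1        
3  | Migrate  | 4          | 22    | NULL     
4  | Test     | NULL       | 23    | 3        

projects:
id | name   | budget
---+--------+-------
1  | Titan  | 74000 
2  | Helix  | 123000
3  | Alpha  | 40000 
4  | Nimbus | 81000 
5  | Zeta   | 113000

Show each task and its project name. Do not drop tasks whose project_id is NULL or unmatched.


LEFT JOIN keeps every row from tasks (the left table); where project_id has no match in projects, the project columns become NULL. Walk through each task:
  - task 1 (Research): project_id=1 -> matches Titan
  - task 2 (Setup): project_id=4 -> matches Nimbus
  - task 3 (Migrate): project_id=4 -> matches Nimbus
  - task 4 (Test): project_id=NULL, no match -> kept with NULL
All 4 rows appear; 1 has NULL project.

SQL:
SELECT a.name, b.name AS project
FROM tasks a
LEFT JOIN projects b ON a.project_id = b.id

Result:
name     | project
---------+--------
Research | Titan  
Setup    | Nimbus 
Migrate  | Nimbus 
Test     | NULL   


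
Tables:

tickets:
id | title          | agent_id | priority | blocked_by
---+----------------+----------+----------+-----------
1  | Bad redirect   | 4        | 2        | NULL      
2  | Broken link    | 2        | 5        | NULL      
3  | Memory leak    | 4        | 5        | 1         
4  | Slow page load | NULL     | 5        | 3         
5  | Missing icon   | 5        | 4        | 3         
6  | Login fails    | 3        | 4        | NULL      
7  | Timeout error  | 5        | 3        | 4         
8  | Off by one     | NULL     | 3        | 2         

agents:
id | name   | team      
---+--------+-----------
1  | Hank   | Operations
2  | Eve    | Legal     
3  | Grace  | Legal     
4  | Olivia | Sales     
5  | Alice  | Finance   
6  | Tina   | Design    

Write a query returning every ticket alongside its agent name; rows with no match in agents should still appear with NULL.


LEFT JOIN keeps every row from tickets (the left table); where agent_id has no match in agents, the agent columns become NULL. Walk through each ticket:
  - ticket 1 (Bad redirect): agent_id=4 -> matches Olivia
  - ticket 2 (Broken link): agent_id=2 -> matches Eve
  - ticket 3 (Memory leak): agent_id=4 -> matches Olivia
  - ticket 4 (Slow page load): agent_id=NULL, no match -> kept with NULL
  - ticket 5 (Missing icon): agent_id=5 -> matches Alice
  - ticket 6 (Login fails): agent_id=3 -> matches Grace
  - ticket 7 (Timeout error): agent_id=5 -> matches Alice
  - ticket 8 (Off by one): agent_id=NULL, no match -> kept with NULL
All 8 rows appear; 2 have NULL agent.

SQL:
SELECT a.title, b.name AS agent
FROM tickets a
LEFT JOIN agents b ON a.agent_id = b.id

Result:
title          | agent 
---------------+-------
Bad redirect   | Olivia
Broken link    | Eve   
Memory leak    | Olivia
Slow page load | NULL  
Missing icon   | Alice 
Login fails    | Grace 
Timeout error  | Alice 
Off by one     | NULL  


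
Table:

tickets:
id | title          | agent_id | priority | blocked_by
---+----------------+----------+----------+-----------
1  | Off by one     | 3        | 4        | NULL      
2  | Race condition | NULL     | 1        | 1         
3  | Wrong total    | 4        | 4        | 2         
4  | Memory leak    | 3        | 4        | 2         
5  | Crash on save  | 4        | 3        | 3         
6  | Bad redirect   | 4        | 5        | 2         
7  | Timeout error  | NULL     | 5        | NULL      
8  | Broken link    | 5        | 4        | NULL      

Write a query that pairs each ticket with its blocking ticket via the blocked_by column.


This is a self-join: tickets is joined to a second copy of itself, matching each row's blocked_by to another row's id. Use LEFT JOIN so rows with blocked_by=NULL are kept.
  - ticket 1 (Off by one): blocked_by=NULL -> NULL
  - ticket 2 (Race condition): blocked_by=1 -> Off by one
  - ticket 3 (Wrong total): blocked_by=2 -> Race condition
  - ticket 4 (Memory leak): blocked_by=2 -> Race condition
  - ticket 5 (Crash on save): blocked_by=3 -> Wrong total
  - ticket 6 (Bad redirect): blocked_by=2 -> Race condition
  - ticket 7 (Timeout error): blocked_by=NULL -> NULL
  - ticket 8 (Broken link): blocked_by=NULL -> NULL

SQL:
SELECT a.title AS item, b.title AS blocked_by
FROM tickets a
LEFT JOIN tickets b ON a.blocked_by = b.id

Result:
item           | blocked_by    
---------------+---------------
Off by one     | NULL          
Race condition | Off by one    
Wrong total    | Race condition
Memory leak    | Race condition
Crash on save  | Wrong total   
Bad redirect   | Race condition
Timeout error  | NULL          
Broken link    | NULL          


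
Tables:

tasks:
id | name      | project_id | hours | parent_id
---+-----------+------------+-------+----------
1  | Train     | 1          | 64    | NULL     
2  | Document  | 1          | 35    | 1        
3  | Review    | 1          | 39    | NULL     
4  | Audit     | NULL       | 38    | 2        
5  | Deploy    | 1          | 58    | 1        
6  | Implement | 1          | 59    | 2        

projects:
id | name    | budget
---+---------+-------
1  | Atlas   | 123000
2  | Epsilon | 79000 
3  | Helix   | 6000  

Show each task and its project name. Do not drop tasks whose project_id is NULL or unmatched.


LEFT JOIN keeps every row from tasks (the left table); where project_id has no match in projects, the project columns become NULL. Walk through each task:
  - task 1 (Train): project_id=1 -> matches Atlas
  - task 2 (Document): project_id=1 -> matches Atlas
  - task 3 (Review): project_id=1 -> matches Atlas
  - task 4 (Audit): project_id=NULL, no match -> kept with NULL
  - task 5 (Deploy): project_id=1 -> matches Atlas
  - task 6 (Implement): project_id=1 -> matches Atlas
All 6 rows appear; 1 has NULL project.

SQL:
SELECT a.name, b.name AS project
FROM tasks a
LEFT JOIN projects b ON a.project_id = b.id

Result:
name      | project
----------+--------
Train     | Atlas  
Document  | Atlas  
Review    | Atlas  
Audit     | NULL   
Deploy    | Atlas  
Implement | Atlas  


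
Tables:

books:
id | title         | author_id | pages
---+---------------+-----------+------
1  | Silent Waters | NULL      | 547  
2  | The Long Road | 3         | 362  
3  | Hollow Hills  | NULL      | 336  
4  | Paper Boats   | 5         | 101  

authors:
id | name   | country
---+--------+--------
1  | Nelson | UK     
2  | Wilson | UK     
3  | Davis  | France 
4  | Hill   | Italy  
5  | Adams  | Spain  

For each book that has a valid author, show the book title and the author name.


INNER JOIN keeps only books rows whose author_id matches an id in authors. Walk through each book:
  - book 1 (Silent Waters): author_id=NULL, no match -> dropped
  - book 2 (The Long Road): author_id=3 -> matches Davis
  - book 3 (Hollow Hills): author_id=NULL, no match -> dropped
  - book 4 (Paper Boats): author_id=5 -> matches Adams
So 2 of 4 rows are dropped.

SQL:
SELECT a.title, b.name AS author
FROM books a
INNER JOIN authors b ON a.author_id = b.id

Result:
title         | author
--------------+-------
The Long Road | Davis 
Paper Boats   | Adams 


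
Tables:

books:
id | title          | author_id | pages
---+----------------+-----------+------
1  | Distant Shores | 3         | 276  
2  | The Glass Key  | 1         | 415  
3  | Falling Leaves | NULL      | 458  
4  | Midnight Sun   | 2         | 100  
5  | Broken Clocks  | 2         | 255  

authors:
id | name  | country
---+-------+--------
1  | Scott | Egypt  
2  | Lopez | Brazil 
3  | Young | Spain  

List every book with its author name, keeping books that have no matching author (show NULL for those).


LEFT JOIN keeps every row from books (the left table); where author_id has no match in authors, the author columns become NULL. Walk through each book:
  - book 1 (Distant Shores): author_id=3 -> matches Young
  - book 2 (The Glass Key): author_id=1 -> matches Scott
  - book 3 (Falling Leaves): author_id=NULL, no match -> kept with NULL
  - book 4 (Midnight Sun): author_id=2 -> matches Lopez
  - book 5 (Broken Clocks): author_id=2 -> matches Lopez
All 5 rows appear; 1 has NULL author.

SQL:
SELECT a.title, b.name AS author
FROM books a
LEFT JOIN authors b ON a.author_id = b.id

Result:
title          | author
---------------+-------
Distant Shores | Young 
The Glass Key  | Scott 
Falling Leaves | NULL  
Midnight Sun   | Lopez 
Broken Clocks  | Lopez 


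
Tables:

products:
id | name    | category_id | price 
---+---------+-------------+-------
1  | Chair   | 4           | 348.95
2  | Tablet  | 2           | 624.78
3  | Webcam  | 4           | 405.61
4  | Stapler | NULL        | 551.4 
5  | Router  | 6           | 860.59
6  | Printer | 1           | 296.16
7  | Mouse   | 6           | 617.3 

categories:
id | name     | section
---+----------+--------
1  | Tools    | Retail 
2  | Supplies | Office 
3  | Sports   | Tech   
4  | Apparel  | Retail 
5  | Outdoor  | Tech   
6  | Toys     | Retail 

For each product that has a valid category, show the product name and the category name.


INNER JOIN keeps only products rows whose category_id matches an id in categories. Walk through each product:
  - product 1 (Chair): category_id=4 -> matches Apparel
  - product 2 (Tablet): category_id=2 -> matches Supplies
  - product 3 (Webcam): category_id=4 -> matches Apparel
  - product 4 (Stapler): category_id=NULL, no match -> dropped
  - product 5 (Router): category_id=6 -> matches Toys
  - product 6 (Printer): category_id=1 -> matches Tools
  - product 7 (Mouse): category_id=6 -> matches Toys
So 1 of 7 rows is dropped.

SQL:
SELECT a.name, b.name AS category
FROM products a
INNER JOIN categories b ON a.category_id = b.id

Result:
name    | category
--------+---------
Chair   | Apparel 
Tablet  | Supplies
Webcam  | Apparel 
Router  | Toys    
Printer | Tools   
Mouse   | Toys    


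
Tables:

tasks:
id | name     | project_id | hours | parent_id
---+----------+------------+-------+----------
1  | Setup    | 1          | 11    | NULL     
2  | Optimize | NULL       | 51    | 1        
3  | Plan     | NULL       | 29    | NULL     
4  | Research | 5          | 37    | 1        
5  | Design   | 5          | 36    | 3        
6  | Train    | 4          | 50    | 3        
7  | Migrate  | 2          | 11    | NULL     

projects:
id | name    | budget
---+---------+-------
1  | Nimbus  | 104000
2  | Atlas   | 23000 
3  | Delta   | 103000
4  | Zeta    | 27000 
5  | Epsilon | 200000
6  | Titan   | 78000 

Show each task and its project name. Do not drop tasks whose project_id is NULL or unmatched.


LEFT JOIN keeps every row from tasks (the left table); where project_id has no match in projects, the project columns become NULL. Walk through each task:
  - task 1 (Setup): project_id=1 -> matches Nimbus
  - task 2 (Optimize): project_id=NULL, no match -> kept with NULL
  - task 3 (Plan): project_id=NULL, no match -> kept with NULL
  - task 4 (Research): project_id=5 -> matches Epsilon
  - task 5 (Design): project_id=5 -> matches Epsilon
  - task 6 (Train): project_id=4 -> matches Zeta
  - task 7 (Migrate): project_id=2 -> matches Atlas
All 7 rows appear; 2 have NULL project.

SQL:
SELECT a.name, b.name AS project
FROM tasks a
LEFT JOIN projects b ON a.project_id = b.id

Result:
name     | project
---------+--------
Setup    | Nimbus 
Optimize | NULL   
Plan     | NULL   
Research | Epsilon
Design   | Epsilon
Train    | Zeta   
Migrate  | Atlas  


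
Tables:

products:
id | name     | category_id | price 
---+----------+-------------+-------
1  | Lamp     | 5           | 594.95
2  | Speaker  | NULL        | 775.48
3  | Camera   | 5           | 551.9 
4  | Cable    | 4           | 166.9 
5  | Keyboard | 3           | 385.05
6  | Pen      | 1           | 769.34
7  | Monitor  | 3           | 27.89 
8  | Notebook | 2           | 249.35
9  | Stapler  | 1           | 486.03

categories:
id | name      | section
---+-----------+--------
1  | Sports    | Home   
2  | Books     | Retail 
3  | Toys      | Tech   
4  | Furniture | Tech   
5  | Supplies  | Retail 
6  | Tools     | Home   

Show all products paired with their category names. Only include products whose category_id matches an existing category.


INNER JOIN keeps only products rows whose category_id matches an id in categories. Walk through each product:
  - product 1 (Lamp): category_id=5 -> matches Supplies
  - product 2 (Speaker): category_id=NULL, no match -> dropped
  - product 3 (Camera): category_id=5 -> matches Supplies
  - product 4 (Cable): category_id=4 -> matches Furniture
  - product 5 (Keyboard): category_id=3 -> matches Toys
  - product 6 (Pen): category_id=1 -> matches Sports
  - product 7 (Monitor): category_id=3 -> matches Toys
  - product 8 (Notebook): category_id=2 -> matches Books
  - product 9 (Stapler): category_id=1 -> matches Sports
So 1 of 9 rows is dropped.

SQL:
SELECT a.name, b.name AS category
FROM products a
INNER JOIN categories b ON a.category_id = b.id

Result:
name     | category 
---------+----------
Lamp     | Supplies 
Camera   | Supplies 
Cable    | Furniture
Keyboard | Toys     
Pen      | Sports   
Monitor  | Toys     
Notebook | Books    
Stapler  | Sports   


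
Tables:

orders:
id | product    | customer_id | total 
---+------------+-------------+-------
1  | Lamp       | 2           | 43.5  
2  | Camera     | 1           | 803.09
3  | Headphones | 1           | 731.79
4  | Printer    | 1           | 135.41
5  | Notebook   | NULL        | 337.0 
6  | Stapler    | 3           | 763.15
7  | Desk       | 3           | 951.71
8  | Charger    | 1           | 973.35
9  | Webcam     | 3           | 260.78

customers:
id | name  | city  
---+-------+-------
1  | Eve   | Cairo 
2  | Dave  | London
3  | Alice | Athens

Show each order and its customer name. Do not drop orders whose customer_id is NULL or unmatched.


LEFT JOIN keeps every row from orders (the left table); where customer_id has no match in customers, the customer columns become NULL. Walk through each order:
  - order 1 (Lamp): customer_id=2 -> matches Dave
  - order 2 (Camera): customer_id=1 -> matches Eve
  - order 3 (Headphones): customer_id=1 -> matches Eve
  - order 4 (Printer): customer_id=1 -> matches Eve
  - order 5 (Notebook): customer_id=NULL, no match -> kept with NULL
  - order 6 (Stapler): customer_id=3 -> matches Alice
  - order 7 (Desk): customer_id=3 -> matches Alice
  - order 8 (Charger): customer_id=1 -> matches Eve
  - order 9 (Webcam): customer_id=3 -> matches Alice
All 9 rows appear; 1 has NULL customer.

SQL:
SELECT a.product, b.name AS customer
FROM orders a
LEFT JOIN customers b ON a.customer_id = b.id

Result:
product    | customer
-----------+---------
Lamp       | Dave    
Camera     | Eve     
Headphones | Eve     
Printer    | Eve     
Notebook   | NULL    
Stapler    | Alice   
Desk       | Alice   
Charger    | Eve     
Webcam     | Alice   


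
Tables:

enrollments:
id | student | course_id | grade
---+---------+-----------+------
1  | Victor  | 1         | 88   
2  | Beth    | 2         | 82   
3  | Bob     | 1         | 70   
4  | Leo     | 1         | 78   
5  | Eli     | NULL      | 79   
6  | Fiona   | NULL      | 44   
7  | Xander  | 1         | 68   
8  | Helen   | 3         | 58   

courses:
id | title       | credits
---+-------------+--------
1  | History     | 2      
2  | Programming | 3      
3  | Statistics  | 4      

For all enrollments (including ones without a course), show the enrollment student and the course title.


LEFT JOIN keeps every row from enrollments (the left table); where course_id has no match in courses, the course columns become NULL. Walk through each enrollment:
  - enrollment 1 (Victor): course_id=1 -> matches History
  - enrollment 2 (Beth): course_id=2 -> matches Programming
  - enrollment 3 (Bob): course_id=1 -> matches History
  - enrollment 4 (Leo): course_id=1 -> matches History
  - enrollment 5 (Eli): course_id=NULL, no match -> kept with NULL
  - enrollment 6 (Fiona): course_id=NULL, no match -> kept with NULL
  - enrollment 7 (Xander): course_id=1 -> matches History
  - enrollment 8 (Helen): course_id=3 -> matches Statistics
All 8 rows appear; 2 have NULL course.

SQL:
SELECT a.student, b.title AS course
FROM enrollments a
LEFT JOIN courses b ON a.course_id = b.id

Result:
student | course     
--------+------------
Victor  | History    
Beth    | Programming
Bob     | History    
Leo     | History    
Eli     | NULL       
Fiona   | NULL       
Xander  | History    
Helen   | Statistics 


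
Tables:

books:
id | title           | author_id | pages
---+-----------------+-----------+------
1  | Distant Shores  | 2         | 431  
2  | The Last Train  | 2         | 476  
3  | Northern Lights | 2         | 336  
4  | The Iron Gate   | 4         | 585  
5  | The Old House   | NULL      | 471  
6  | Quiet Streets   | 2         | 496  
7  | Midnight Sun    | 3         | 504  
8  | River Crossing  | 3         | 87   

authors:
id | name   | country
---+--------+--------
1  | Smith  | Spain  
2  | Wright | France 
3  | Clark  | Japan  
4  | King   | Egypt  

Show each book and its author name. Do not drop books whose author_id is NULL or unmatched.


LEFT JOIN keeps every row from books (the left table); where author_id has no match in authors, the author columns become NULL. Walk through each book:
  - book 1 (Distant Shores): author_id=2 -> matches Wright
  - book 2 (The Last Train): author_id=2 -> matches Wright
  - book 3 (Northern Lights): author_id=2 -> matches Wright
  - book 4 (The Iron Gate): author_id=4 -> matches King
  - book 5 (The Old House): author_id=NULL, no match -> kept with NULL
  - book 6 (Quiet Streets): author_id=2 -> matches Wright
  - book 7 (Midnight Sun): author_id=3 -> matches Clark
  - book 8 (River Crossing): author_id=3 -> matches Clark
All 8 rows appear; 1 has NULL author.

SQL:
SELECT a.title, b.name AS author
FROM books a
LEFT JOIN authors b ON a.author_id = b.id

Result:
title           | author
----------------+-------
Distant Shores  | Wright
The Last Train  | Wright
Northern Lights | Wright
The Iron Gate   | King  
The Old House   | NULL  
Quiet Streets   | Wright
Midnight Sun    | Clark 
River Crossing  | Clark 


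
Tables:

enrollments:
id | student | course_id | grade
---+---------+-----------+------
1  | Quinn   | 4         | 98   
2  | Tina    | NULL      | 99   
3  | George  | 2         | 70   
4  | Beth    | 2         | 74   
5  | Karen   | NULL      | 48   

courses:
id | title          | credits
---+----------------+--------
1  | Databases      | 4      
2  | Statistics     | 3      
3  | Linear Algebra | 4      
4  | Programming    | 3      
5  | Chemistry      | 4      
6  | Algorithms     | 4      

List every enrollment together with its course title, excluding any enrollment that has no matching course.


INNER JOIN keeps only enrollments rows whose course_id matches an id in courses. Walk through each enrollment:
  - enrollment 1 (Quinn): course_id=4 -> matches Programming
  - enrollment 2 (Tina): course_id=NULL, no match -> dropped
  - enrollment 3 (George): course_id=2 -> matches Statistics
  - enrollment 4 (Beth): course_id=2 -> matches Statistics
  - enrollment 5 (Karen): course_id=NULL, no match -> dropped
So 2 of 5 rows are dropped.

SQL:
SELECT a.student, b.title AS course
FROM enrollments a
INNER JOIN courses b ON a.course_id = b.id

Result:
student | course     
--------+------------
Quinn   | Programming
George  | Statistics 
Beth    | Statistics 


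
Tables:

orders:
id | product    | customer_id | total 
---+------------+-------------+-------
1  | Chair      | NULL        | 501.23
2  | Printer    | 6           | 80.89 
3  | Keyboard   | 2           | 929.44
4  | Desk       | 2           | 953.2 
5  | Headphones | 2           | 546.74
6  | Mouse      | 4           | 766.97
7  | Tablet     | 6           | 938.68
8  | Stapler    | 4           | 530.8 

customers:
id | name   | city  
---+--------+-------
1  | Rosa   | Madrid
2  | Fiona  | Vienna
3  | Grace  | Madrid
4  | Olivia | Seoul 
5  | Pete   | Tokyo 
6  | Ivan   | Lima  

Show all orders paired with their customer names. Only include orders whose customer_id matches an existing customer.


INNER JOIN keeps only orders rows whose customer_id matches an id in customers. Walk through each order:
  - order 1 (Chair): customer_id=NULL, no match -> dropped
  - order 2 (Printer): customer_id=6 -> matches Ivan
  - order 3 (Keyboard): customer_id=2 -> matches Fiona
  - order 4 (Desk): customer_id=2 -> matches Fiona
  - order 5 (Headphones): customer_id=2 -> matches Fiona
  - order 6 (Mouse): customer_id=4 -> matches Olivia
  - order 7 (Tablet): customer_id=6 -> matches Ivan
  - order 8 (Stapler): customer_id=4 -> matches Olivia
So 1 of 8 rows is dropped.

SQL:
SELECT a.product, b.name AS customer
FROM orders a
INNER JOIN customers b ON a.customer_id = b.id

Result:
product    | customer
-----------+---------
Printer    | Ivan    
Keyboard   | Fiona   
Desk       | Fiona   
Headphones | Fiona   
Mouse      | Olivia  
Tablet     | Ivan    
Stapler    | Olivia  


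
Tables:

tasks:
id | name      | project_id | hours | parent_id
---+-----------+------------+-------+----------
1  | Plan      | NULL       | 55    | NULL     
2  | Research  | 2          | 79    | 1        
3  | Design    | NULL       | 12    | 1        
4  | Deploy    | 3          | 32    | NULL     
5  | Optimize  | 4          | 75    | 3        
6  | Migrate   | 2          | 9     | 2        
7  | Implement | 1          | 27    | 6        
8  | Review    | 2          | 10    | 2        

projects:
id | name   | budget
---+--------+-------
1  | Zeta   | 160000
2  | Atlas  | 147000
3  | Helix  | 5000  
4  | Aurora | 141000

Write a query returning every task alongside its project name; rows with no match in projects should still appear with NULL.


LEFT JOIN keeps every row from tasks (the left table); where project_id has no match in projects, the project columns become NULL. Walk through each task:
  - task 1 (Plan): project_id=NULL, no match -> kept with NULL
  - task 2 (Research): project_id=2 -> matches Atlas
  - task 3 (Design): project_id=NULL, no match -> kept with NULL
  - task 4 (Deploy): project_id=3 -> matches Helix
  - task 5 (Optimize): project_id=4 -> matches Aurora
  - task 6 (Migrate): project_id=2 -> matches Atlas
  - task 7 (Implement): project_id=1 -> matches Zeta
  - task 8 (Review): project_id=2 -> matches Atlas
All 8 rows appear; 2 have NULL project.

SQL:
SELECT a.name, b.name AS project
FROM tasks a
LEFT JOIN projects b ON a.project_id = b.id

Result:
name      | project
----------+--------
Plan      | NULL   
Research  | Atlas  
Design    | NULL   
Deploy    | Helix  
Optimize  | Aurora 
Migrate   | Atlas  
Implement | Zeta   
Review    | Atlas  


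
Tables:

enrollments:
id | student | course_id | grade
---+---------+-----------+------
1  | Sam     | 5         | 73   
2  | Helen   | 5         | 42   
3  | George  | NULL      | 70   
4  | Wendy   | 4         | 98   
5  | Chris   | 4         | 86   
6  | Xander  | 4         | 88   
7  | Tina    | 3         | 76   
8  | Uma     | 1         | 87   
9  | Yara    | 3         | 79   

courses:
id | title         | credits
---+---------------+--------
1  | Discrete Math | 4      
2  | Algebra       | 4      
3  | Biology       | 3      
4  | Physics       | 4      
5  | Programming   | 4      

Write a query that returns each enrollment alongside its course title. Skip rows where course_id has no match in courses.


INNER JOIN keeps only enrollments rows whose course_id matches an id in courses. Walk through each enrollment:
  - enrollment 1 (Sam): course_id=5 -> matches Programming
  - enrollment 2 (Helen): course_id=5 -> matches Programming
  - enrollment 3 (George): course_id=NULL, no match -> dropped
  - enrollment 4 (Wendy): course_id=4 -> matches Physics
  - enrollment 5 (Chris): course_id=4 -> matches Physics
  - enrollment 6 (Xander): course_id=4 -> matches Physics
  - enrollment 7 (Tina): course_id=3 -> matches Biology
  - enrollment 8 (Uma): course_id=1 -> matches Discrete Math
  - enrollment 9 (Yara): course_id=3 -> matches Biology
So 1 of 9 rows is dropped.

SQL:
SELECT a.student, b.title AS course
FROM enrollments a
INNER JOIN courses b ON a.course_id = b.id

Result:
student | course       
--------+--------------
Sam     | Programming  
Helen   | Programming  
Wendy   | Physics      
Chris   | Physics      
Xander  | Physics      
Tina    | Biology      
Uma     | Discrete Math
Yara    | Biology      


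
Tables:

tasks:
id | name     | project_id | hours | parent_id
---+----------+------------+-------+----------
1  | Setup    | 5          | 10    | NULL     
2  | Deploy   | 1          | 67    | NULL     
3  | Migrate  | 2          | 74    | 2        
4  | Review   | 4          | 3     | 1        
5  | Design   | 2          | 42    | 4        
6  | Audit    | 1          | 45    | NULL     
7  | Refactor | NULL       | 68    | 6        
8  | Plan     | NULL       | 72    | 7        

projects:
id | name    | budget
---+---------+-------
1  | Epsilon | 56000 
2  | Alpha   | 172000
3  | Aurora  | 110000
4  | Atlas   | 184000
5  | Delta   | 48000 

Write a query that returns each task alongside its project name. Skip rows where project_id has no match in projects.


INNER JOIN keeps only tasks rows whose project_id matches an id in projects. Walk through each task:
  - task 1 (Setup): project_id=5 -> matches Delta
  - task 2 (Deploy): project_id=1 -> matches Epsilon
  - task 3 (Migrate): project_id=2 -> matches Alpha
  - task 4 (Review): project_id=4 -> matches Atlas
  - task 5 (Design): project_id=2 -> matches Alpha
  - task 6 (Audit): project_id=1 -> matches Epsilon
  - task 7 (Refactor): project_id=NULL, no match -> dropped
  - task 8 (Plan): project_id=NULL, no match -> dropped
So 2 of 8 rows are dropped.

SQL:
SELECT a.name, b.name AS project
FROM tasks a
INNER JOIN projects b ON a.project_id = b.id

Result:
name    | project
--------+--------
Setup   | Delta  
Deploy  | Epsilon
Migrate | Alpha  
Review  | Atlas  
Design  | Alpha  
Audit   | Epsilon
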